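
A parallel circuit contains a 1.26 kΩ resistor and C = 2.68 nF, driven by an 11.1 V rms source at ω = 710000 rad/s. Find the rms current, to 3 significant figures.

22.9 mA

X_C = 1/(ωC) = 526 Ω
Parallel: admittances add. Y = 1/R + jωC
Y = (0.000794 + j0.00190) S
|Y| = 0.00206 S → |Z| = 1/|Y| = 485 Ω, ∠Z = −∠Y = -67.4°
I = V/|Z| = 11.1/485 = 22.9 mA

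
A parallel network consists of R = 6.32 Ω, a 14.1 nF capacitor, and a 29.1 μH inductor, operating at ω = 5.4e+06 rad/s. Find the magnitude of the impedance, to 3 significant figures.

5.78 Ω

X_L = ωL = 157 Ω
X_C = 1/(ωC) = 13.1 Ω
Parallel: admittances add. Y = 1/R + 1/(jωL) + jωC
Y = (0.158 + j0.0698) S
|Y| = 0.173 S → |Z| = 1/|Y| = 5.78 Ω, ∠Z = −∠Y = -23.8°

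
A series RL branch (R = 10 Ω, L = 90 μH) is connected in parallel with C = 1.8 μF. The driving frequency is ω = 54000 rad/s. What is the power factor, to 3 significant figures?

X_L = ωL = 4.86 Ω
X_C = 1/(ωC) = 10.3 Ω
Branch 1 (R+jX_L): Z₁ = 10.0 + j4.86 Ω, |Z₁| = 11.1 Ω
Branch 2 (−jX_C): Z₂ = −j10.3 Ω
Parallel: Z = Z₁Z₂/(Z₁+Z₂), |Z| = 10.1 Ω, ∠Z = -35.6°
cos φ = cos(-35.6°) = 0.813

0.813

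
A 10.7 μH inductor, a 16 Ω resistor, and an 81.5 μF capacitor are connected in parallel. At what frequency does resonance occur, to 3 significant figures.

5.39 kHz

ω₀ = 1/√(LC) = 1/√(1.07e-05 × 8.15e-05) = 33860 rad/s
f₀ = ω₀/(2π) = 5.39 kHz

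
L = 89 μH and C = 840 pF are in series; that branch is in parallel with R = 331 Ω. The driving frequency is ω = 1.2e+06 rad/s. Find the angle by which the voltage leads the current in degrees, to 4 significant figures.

X_L = ωL = 106.8 Ω
X_C = 1/(ωC) = 992.1 Ω
Branch 1: Z₁ = R = 331.0 Ω
Branch 2 (series LC): Z₂ = j(X_L − X_C) = −j885.3 Ω
Parallel: Z = Z₁Z₂/(Z₁+Z₂), |Z| = 310.0 Ω, ∠Z = -20.50°

-20.50°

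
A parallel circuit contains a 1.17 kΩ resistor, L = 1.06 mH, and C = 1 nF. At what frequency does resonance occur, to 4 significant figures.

ω₀ = 1/√(LC) = 1/√(0.00106 × 1e-09) = 971300 rad/s
f₀ = ω₀/(2π) = 154.6 kHz

154.6 kHz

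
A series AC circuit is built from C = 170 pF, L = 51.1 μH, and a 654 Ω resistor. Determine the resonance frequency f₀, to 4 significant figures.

ω₀ = 1/√(LC) = 1/√(5.11e-05 × 1.7e-10) = 1.073e+07 rad/s
f₀ = ω₀/(2π) = 1.708 MHz

1.708 MHz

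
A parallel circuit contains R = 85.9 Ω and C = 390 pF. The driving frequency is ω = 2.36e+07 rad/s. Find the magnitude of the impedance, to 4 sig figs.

X_C = 1/(ωC) = 108.6 Ω
Parallel: admittances add. Y = 1/R + jωC
Y = (0.01164 + j0.009204) S
|Y| = 0.01484 S → |Z| = 1/|Y| = 67.38 Ω, ∠Z = −∠Y = -38.33°

67.38 Ω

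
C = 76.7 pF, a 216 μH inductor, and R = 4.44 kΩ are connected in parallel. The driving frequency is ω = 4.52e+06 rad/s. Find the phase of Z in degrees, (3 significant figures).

X_L = ωL = 976 Ω
X_C = 1/(ωC) = 2880 Ω
Parallel: admittances add. Y = 1/R + 1/(jωL) + jωC
Y = (0.000225 − j0.000678) S
|Y| = 0.000714 S → |Z| = 1/|Y| = 1400 Ω, ∠Z = −∠Y = 71.6°

71.6°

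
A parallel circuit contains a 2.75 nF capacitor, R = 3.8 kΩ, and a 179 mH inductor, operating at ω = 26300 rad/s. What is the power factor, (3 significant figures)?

X_L = ωL = 4710 Ω
X_C = 1/(ωC) = 13800 Ω
Parallel: admittances add. Y = 1/R + 1/(jωL) + jωC
Y = (0.000263 − j0.000140) S
|Y| = 0.000298 S → |Z| = 1/|Y| = 3350 Ω, ∠Z = −∠Y = 28.0°
cos φ = cos(28.0°) = 0.883

0.883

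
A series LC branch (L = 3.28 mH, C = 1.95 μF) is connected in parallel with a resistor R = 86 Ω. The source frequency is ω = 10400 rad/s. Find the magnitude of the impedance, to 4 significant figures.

X_L = ωL = 34.11 Ω
X_C = 1/(ωC) = 49.31 Ω
Branch 1: Z₁ = R = 86.00 Ω
Branch 2 (series LC): Z₂ = j(X_L − X_C) = −j15.20 Ω
Parallel: Z = Z₁Z₂/(Z₁+Z₂), |Z| = 14.97 Ω, ∠Z = -79.98°

14.97 Ω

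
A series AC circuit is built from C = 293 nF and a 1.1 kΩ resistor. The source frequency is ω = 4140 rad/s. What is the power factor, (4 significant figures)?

0.8002

X_C = 1/(ωC) = 824.4 Ω
Z = 1100 − j824.4 Ω
|Z| = √(1100² + 824.4²) = 1375 Ω
∠Z = arctan(-824.4/1100) = -36.85°
cos φ = cos(-36.85°) = 0.8002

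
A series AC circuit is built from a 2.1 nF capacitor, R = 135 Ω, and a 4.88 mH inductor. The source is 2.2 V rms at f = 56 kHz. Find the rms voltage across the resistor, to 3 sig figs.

ω = 2πf = 351900 rad/s
X_L = ωL = 1720 Ω
X_C = 1/(ωC) = 1350 Ω
Net reactance X = X_L − X_C = 364 Ω
Z = 135 + j364 Ω
|Z| = √(135² + 364²) = 388 Ω
I = V/|Z| = 5.67 mA
V_R = I·|Z_R| = 0.00567 × 135 = 0.766 V

0.766 V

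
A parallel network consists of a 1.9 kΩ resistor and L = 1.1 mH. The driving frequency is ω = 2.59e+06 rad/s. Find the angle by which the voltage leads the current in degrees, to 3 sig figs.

33.7°

X_L = ωL = 2850 Ω
Parallel: admittances add. Y = 1/R + 1/(jωL)
Y = (0.000526 − j0.000351) S
|Y| = 0.000633 S → |Z| = 1/|Y| = 1580 Ω, ∠Z = −∠Y = 33.7°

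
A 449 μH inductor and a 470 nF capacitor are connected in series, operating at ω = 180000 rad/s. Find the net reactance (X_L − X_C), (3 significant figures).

69.0 Ω

X_L = ωL = 80.8 Ω
X_C = 1/(ωC) = 11.8 Ω
X = 80.8 − 11.8 = 69.0 Ω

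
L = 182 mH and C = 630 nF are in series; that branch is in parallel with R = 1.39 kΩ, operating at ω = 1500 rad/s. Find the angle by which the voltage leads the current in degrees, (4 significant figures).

-60.54°

X_L = ωL = 273.0 Ω
X_C = 1/(ωC) = 1058 Ω
Branch 1: Z₁ = R = 1390 Ω
Branch 2 (series LC): Z₂ = j(X_L − X_C) = −j785.2 Ω
Parallel: Z = Z₁Z₂/(Z₁+Z₂), |Z| = 683.7 Ω, ∠Z = -60.54°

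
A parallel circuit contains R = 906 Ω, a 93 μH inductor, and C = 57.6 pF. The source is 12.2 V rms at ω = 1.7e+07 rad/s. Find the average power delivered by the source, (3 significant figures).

164 mW

X_L = ωL = 1580 Ω
X_C = 1/(ωC) = 1020 Ω
Parallel: admittances add. Y = 1/R + 1/(jωL) + jωC
Y = (0.00110 + j0.000347) S
|Y| = 0.00116 S → |Z| = 1/|Y| = 864 Ω, ∠Z = −∠Y = -17.4°
I = V/|Z| = 14.1 mA
P = VI cos φ = 12.2 × 0.0141 × cos(-17.4°) = 164 mW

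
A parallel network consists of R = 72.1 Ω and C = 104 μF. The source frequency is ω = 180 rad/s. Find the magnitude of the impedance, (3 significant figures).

X_C = 1/(ωC) = 53.4 Ω
Parallel: admittances add. Y = 1/R + jωC
Y = (0.0139 + j0.0187) S
|Y| = 0.0233 S → |Z| = 1/|Y| = 42.9 Ω, ∠Z = −∠Y = -53.5°

42.9 Ω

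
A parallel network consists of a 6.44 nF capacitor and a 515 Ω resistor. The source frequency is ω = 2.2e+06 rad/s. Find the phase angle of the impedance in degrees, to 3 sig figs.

X_C = 1/(ωC) = 70.6 Ω
Parallel: admittances add. Y = 1/R + jωC
Y = (0.00194 + j0.0142) S
|Y| = 0.0143 S → |Z| = 1/|Y| = 69.9 Ω, ∠Z = −∠Y = -82.2°

-82.2°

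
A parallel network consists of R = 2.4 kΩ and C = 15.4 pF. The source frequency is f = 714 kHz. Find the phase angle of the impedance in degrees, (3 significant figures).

ω = 2πf = 4.486e+06 rad/s
X_C = 1/(ωC) = 14500 Ω
Parallel: admittances add. Y = 1/R + jωC
Y = (0.000417 + j6.91e-05) S
|Y| = 0.000422 S → |Z| = 1/|Y| = 2370 Ω, ∠Z = −∠Y = -9.41°

-9.41°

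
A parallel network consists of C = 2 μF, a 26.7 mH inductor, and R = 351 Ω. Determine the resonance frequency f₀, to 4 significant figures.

ω₀ = 1/√(LC) = 1/√(0.0267 × 2e-06) = 4327 rad/s
f₀ = ω₀/(2π) = 688.7 Hz

688.7 Hz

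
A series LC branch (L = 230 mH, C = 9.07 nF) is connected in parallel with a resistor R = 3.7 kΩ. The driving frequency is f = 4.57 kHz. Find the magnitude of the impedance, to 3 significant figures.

ω = 2πf = 28710 rad/s
X_L = ωL = 6600 Ω
X_C = 1/(ωC) = 3840 Ω
Branch 1: Z₁ = R = 3700 Ω
Branch 2 (series LC): Z₂ = j(X_L − X_C) = j2760 Ω
Parallel: Z = Z₁Z₂/(Z₁+Z₂), |Z| = 2210 Ω, ∠Z = 53.2°

2210 Ω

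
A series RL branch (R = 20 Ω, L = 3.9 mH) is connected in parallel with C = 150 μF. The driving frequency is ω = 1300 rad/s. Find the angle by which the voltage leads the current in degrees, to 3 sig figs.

-75.6°

X_L = ωL = 5.07 Ω
X_C = 1/(ωC) = 5.13 Ω
Branch 1 (R+jX_L): Z₁ = 20.0 + j5.07 Ω, |Z₁| = 20.6 Ω
Branch 2 (−jX_C): Z₂ = −j5.13 Ω
Parallel: Z = Z₁Z₂/(Z₁+Z₂), |Z| = 5.29 Ω, ∠Z = -75.6°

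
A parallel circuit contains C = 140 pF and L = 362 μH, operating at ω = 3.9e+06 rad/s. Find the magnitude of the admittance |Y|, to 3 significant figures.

X_L = ωL = 1410 Ω
X_C = 1/(ωC) = 1830 Ω
Parallel: admittances add. Y = 1/(jωL) + jωC
Y = (0 − j0.000162) S
|Y| = 0.000162 S → |Z| = 1/|Y| = 6160 Ω, ∠Z = −∠Y = 90.0°

162 μS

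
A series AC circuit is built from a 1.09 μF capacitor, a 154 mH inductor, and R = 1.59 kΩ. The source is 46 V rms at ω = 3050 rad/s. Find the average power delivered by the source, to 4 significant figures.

1.316 W

X_L = ωL = 469.7 Ω
X_C = 1/(ωC) = 300.8 Ω
Net reactance X = X_L − X_C = 168.9 Ω
Z = 1590 + j168.9 Ω
|Z| = √(1590² + 168.9²) = 1599 Ω
∠Z = arctan(168.9/1590) = 6.064°
I = V/|Z| = 28.77 mA
P = VI cos φ = 46 × 0.02877 × cos(6.064°) = 1.316 W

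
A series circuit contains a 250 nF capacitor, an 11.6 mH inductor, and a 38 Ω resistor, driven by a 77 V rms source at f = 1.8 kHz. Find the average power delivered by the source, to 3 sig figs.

4.42 W

ω = 2πf = 11310 rad/s
X_L = ωL = 131 Ω
X_C = 1/(ωC) = 354 Ω
Net reactance X = X_L − X_C = -222 Ω
Z = 38.0 − j222 Ω
|Z| = √(38.0² + 222²) = 226 Ω
∠Z = arctan(-222/38.0) = -80.3°
I = V/|Z| = 341 mA
P = VI cos φ = 77 × 0.341 × cos(-80.3°) = 4.42 W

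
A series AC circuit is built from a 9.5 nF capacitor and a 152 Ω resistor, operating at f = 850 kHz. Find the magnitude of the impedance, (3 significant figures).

ω = 2πf = 5.341e+06 rad/s
X_C = 1/(ωC) = 19.7 Ω
Z = 152 − j19.7 Ω
|Z| = √(152² + 19.7²) = 153 Ω

153 Ω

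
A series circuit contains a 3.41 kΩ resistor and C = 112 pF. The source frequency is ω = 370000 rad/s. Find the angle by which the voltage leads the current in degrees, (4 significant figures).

X_C = 1/(ωC) = 24130 Ω
Z = 3410 − j24130 Ω
|Z| = √(3410² + 24130²) = 24370 Ω
∠Z = arctan(-24130/3410) = -81.96°

-81.96°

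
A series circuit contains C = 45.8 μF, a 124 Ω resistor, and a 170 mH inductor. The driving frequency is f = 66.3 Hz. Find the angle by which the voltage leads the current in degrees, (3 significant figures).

ω = 2πf = 416.6 rad/s
X_L = ωL = 70.8 Ω
X_C = 1/(ωC) = 52.4 Ω
Net reactance X = X_L − X_C = 18.4 Ω
Z = 124 + j18.4 Ω
|Z| = √(124² + 18.4²) = 125 Ω
∠Z = arctan(18.4/124) = 8.44°

8.44°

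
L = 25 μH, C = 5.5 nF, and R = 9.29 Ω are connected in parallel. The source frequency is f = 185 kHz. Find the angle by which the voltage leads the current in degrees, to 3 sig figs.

ω = 2πf = 1.162e+06 rad/s
X_L = ωL = 29.1 Ω
X_C = 1/(ωC) = 156 Ω
Parallel: admittances add. Y = 1/R + 1/(jωL) + jωC
Y = (0.108 − j0.0280) S
|Y| = 0.111 S → |Z| = 1/|Y| = 8.99 Ω, ∠Z = −∠Y = 14.6°

14.6°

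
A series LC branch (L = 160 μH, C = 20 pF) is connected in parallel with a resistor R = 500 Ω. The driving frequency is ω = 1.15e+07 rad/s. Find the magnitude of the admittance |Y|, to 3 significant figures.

2.04 mS

X_L = ωL = 1840 Ω
X_C = 1/(ωC) = 4350 Ω
Branch 1: Z₁ = R = 500 Ω
Branch 2 (series LC): Z₂ = j(X_L − X_C) = −j2510 Ω
Parallel: Z = Z₁Z₂/(Z₁+Z₂), |Z| = 490 Ω, ∠Z = -11.3°
|Y| = 1/|Z| = 2.04 mS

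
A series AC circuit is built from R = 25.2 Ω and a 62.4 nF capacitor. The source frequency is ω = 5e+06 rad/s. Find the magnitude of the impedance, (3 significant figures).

X_C = 1/(ωC) = 3.21 Ω
Z = 25.2 − j3.21 Ω
|Z| = √(25.2² + 3.21²) = 25.4 Ω

25.4 Ω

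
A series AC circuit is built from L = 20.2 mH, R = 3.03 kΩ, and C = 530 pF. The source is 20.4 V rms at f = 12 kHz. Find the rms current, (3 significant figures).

861 μA

ω = 2πf = 75400 rad/s
X_L = ωL = 1520 Ω
X_C = 1/(ωC) = 25000 Ω
Net reactance X = X_L − X_C = -23500 Ω
Z = 3030 − j23500 Ω
|Z| = √(3030² + 23500²) = 23700 Ω
I = V/|Z| = 20.4/23700 = 861 μA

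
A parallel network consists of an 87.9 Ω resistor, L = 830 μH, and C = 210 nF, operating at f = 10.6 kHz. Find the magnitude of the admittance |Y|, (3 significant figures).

ω = 2πf = 66600 rad/s
X_L = ωL = 55.3 Ω
X_C = 1/(ωC) = 71.5 Ω
Parallel: admittances add. Y = 1/R + 1/(jωL) + jωC
Y = (0.0114 − j0.00410) S
|Y| = 0.0121 S → |Z| = 1/|Y| = 82.7 Ω, ∠Z = −∠Y = 19.8°

12.1 mS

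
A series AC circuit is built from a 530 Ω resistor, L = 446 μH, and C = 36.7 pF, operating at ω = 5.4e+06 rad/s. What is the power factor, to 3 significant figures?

0.197

X_L = ωL = 2410 Ω
X_C = 1/(ωC) = 5050 Ω
Net reactance X = X_L − X_C = -2640 Ω
Z = 530 − j2640 Ω
|Z| = √(530² + 2640²) = 2690 Ω
∠Z = arctan(-2640/530) = -78.6°
cos φ = cos(-78.6°) = 0.197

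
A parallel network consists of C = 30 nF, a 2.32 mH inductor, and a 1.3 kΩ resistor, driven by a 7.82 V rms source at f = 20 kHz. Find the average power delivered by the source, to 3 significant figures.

47.0 mW

ω = 2πf = 125700 rad/s
X_L = ωL = 292 Ω
X_C = 1/(ωC) = 265 Ω
Parallel: admittances add. Y = 1/R + 1/(jωL) + jωC
Y = (0.000769 + j0.000340) S
|Y| = 0.000841 S → |Z| = 1/|Y| = 1190 Ω, ∠Z = −∠Y = -23.8°
I = V/|Z| = 6.58 mA
P = VI cos φ = 7.82 × 0.00658 × cos(-23.8°) = 47.0 mW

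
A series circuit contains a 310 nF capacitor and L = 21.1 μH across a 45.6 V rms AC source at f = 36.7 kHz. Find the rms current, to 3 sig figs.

ω = 2πf = 230600 rad/s
X_L = ωL = 4.87 Ω
X_C = 1/(ωC) = 14.0 Ω
Net reactance X = X_L − X_C = -9.12 Ω
Z = − j9.12 Ω
|Z| = √(0² + 9.12²) = 9.12 Ω
I = V/|Z| = 45.6/9.12 = 5.00 A

5.00 A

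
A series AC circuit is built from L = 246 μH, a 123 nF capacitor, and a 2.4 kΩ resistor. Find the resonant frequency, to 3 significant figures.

28.9 kHz

ω₀ = 1/√(LC) = 1/√(0.000246 × 1.23e-07) = 181800 rad/s
f₀ = ω₀/(2π) = 28.9 kHz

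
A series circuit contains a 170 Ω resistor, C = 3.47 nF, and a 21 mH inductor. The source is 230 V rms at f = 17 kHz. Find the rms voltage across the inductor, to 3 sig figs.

1060 V

ω = 2πf = 106800 rad/s
X_L = ωL = 2240 Ω
X_C = 1/(ωC) = 2700 Ω
Net reactance X = X_L − X_C = -455 Ω
Z = 170 − j455 Ω
|Z| = √(170² + 455²) = 486 Ω
I = V/|Z| = 474 mA
V_L = I·|Z_L| = 0.474 × 2240 = 1060 V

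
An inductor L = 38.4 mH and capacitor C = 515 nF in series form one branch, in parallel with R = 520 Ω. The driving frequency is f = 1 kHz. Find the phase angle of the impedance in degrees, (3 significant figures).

-82.6°

ω = 2πf = 6283 rad/s
X_L = ωL = 241 Ω
X_C = 1/(ωC) = 309 Ω
Branch 1: Z₁ = R = 520 Ω
Branch 2 (series LC): Z₂ = j(X_L − X_C) = −j67.8 Ω
Parallel: Z = Z₁Z₂/(Z₁+Z₂), |Z| = 67.2 Ω, ∠Z = -82.6°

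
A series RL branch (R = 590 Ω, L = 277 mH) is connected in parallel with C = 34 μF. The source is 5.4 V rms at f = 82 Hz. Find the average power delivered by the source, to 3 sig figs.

46.7 mW

ω = 2πf = 515.2 rad/s
X_L = ωL = 143 Ω
X_C = 1/(ωC) = 57.1 Ω
Branch 1 (R+jX_L): Z₁ = 590 + j143 Ω, |Z₁| = 607 Ω
Branch 2 (−jX_C): Z₂ = −j57.1 Ω
Parallel: Z = Z₁Z₂/(Z₁+Z₂), |Z| = 58.1 Ω, ∠Z = -84.7°
I = V/|Z| = 92.9 mA
P = VI cos φ = 5.4 × 0.0929 × cos(-84.7°) = 46.7 mW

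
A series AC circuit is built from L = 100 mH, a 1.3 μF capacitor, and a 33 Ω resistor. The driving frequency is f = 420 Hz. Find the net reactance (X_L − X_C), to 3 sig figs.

-27.6 Ω

ω = 2πf = 2639 rad/s
X_L = ωL = 264 Ω
X_C = 1/(ωC) = 291 Ω
X = 264 − 291 = -27.6 Ω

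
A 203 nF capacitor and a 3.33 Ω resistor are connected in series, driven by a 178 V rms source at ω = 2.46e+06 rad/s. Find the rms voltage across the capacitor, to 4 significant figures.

X_C = 1/(ωC) = 2.002 Ω
Z = 3.330 − j2.002 Ω
|Z| = √(3.330² + 2.002²) = 3.886 Ω
I = V/|Z| = 45.81 A
V_C = I·|Z_C| = 45.81 × 2.002 = 91.73 V

91.73 V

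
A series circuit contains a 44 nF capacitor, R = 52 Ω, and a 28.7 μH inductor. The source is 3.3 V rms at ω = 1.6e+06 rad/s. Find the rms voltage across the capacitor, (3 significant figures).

X_L = ωL = 45.9 Ω
X_C = 1/(ωC) = 14.2 Ω
Net reactance X = X_L − X_C = 31.7 Ω
Z = 52.0 + j31.7 Ω
|Z| = √(52.0² + 31.7²) = 60.9 Ω
I = V/|Z| = 54.2 mA
V_C = I·|Z_C| = 0.0542 × 14.2 = 0.770 V

0.770 V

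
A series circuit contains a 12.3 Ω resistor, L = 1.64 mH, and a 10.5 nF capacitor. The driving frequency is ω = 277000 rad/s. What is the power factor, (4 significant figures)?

X_L = ωL = 454.3 Ω
X_C = 1/(ωC) = 343.8 Ω
Net reactance X = X_L − X_C = 110.5 Ω
Z = 12.30 + j110.5 Ω
|Z| = √(12.30² + 110.5²) = 111.1 Ω
∠Z = arctan(110.5/12.30) = 83.65°
cos φ = cos(83.65°) = 0.1107

0.1107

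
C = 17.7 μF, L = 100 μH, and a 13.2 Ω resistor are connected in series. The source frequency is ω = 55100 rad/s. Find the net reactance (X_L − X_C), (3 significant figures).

4.48 Ω

X_L = ωL = 5.51 Ω
X_C = 1/(ωC) = 1.03 Ω
X = 5.51 − 1.03 = 4.48 Ω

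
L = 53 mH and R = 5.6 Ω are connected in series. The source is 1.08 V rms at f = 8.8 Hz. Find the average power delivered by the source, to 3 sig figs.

164 mW

ω = 2πf = 55.29 rad/s
X_L = ωL = 2.93 Ω
Z = 5.60 + j2.93 Ω
|Z| = √(5.60² + 2.93²) = 6.32 Ω
∠Z = arctan(2.93/5.60) = 27.6°
I = V/|Z| = 171 mA
P = VI cos φ = 1.08 × 0.171 × cos(27.6°) = 164 mW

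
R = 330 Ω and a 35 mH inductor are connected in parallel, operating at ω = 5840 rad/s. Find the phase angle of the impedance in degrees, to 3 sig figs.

X_L = ωL = 204 Ω
Parallel: admittances add. Y = 1/R + 1/(jωL)
Y = (0.00303 − j0.00489) S
|Y| = 0.00575 S → |Z| = 1/|Y| = 174 Ω, ∠Z = −∠Y = 58.2°

58.2°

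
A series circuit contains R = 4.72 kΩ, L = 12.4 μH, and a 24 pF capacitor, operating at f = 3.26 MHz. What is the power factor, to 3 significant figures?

ω = 2πf = 2.048e+07 rad/s
X_L = ωL = 254 Ω
X_C = 1/(ωC) = 2030 Ω
Net reactance X = X_L − X_C = -1780 Ω
Z = 4720 − j1780 Ω
|Z| = √(4720² + 1780²) = 5040 Ω
∠Z = arctan(-1780/4720) = -20.7°
cos φ = cos(-20.7°) = 0.936

0.936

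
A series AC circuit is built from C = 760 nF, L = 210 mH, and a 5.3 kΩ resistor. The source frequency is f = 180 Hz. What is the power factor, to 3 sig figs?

ω = 2πf = 1131 rad/s
X_L = ωL = 238 Ω
X_C = 1/(ωC) = 1160 Ω
Net reactance X = X_L − X_C = -926 Ω
Z = 5300 − j926 Ω
|Z| = √(5300² + 926²) = 5380 Ω
∠Z = arctan(-926/5300) = -9.91°
cos φ = cos(-9.91°) = 0.985

0.985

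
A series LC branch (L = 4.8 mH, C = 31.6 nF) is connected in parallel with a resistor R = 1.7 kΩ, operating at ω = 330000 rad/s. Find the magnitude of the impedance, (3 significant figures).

X_L = ωL = 1580 Ω
X_C = 1/(ωC) = 95.9 Ω
Branch 1: Z₁ = R = 1700 Ω
Branch 2 (series LC): Z₂ = j(X_L − X_C) = j1490 Ω
Parallel: Z = Z₁Z₂/(Z₁+Z₂), |Z| = 1120 Ω, ∠Z = 48.8°

1120 Ω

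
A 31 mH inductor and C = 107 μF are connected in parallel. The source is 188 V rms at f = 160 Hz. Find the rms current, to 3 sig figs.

14.2 A

ω = 2πf = 1005 rad/s
X_L = ωL = 31.2 Ω
X_C = 1/(ωC) = 9.30 Ω
Parallel: admittances add. Y = 1/(jωL) + jωC
Y = (0 + j0.0755) S
|Y| = 0.0755 S → |Z| = 1/|Y| = 13.2 Ω, ∠Z = −∠Y = -90.0°
I = V/|Z| = 188/13.2 = 14.2 A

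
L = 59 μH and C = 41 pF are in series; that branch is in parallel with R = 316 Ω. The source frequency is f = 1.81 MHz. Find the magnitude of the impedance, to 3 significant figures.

ω = 2πf = 1.137e+07 rad/s
X_L = ωL = 671 Ω
X_C = 1/(ωC) = 2140 Ω
Branch 1: Z₁ = R = 316 Ω
Branch 2 (series LC): Z₂ = j(X_L − X_C) = −j1470 Ω
Parallel: Z = Z₁Z₂/(Z₁+Z₂), |Z| = 309 Ω, ∠Z = -12.1°

309 Ω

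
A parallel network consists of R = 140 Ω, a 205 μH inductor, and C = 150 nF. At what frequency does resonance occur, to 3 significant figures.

28.7 kHz

ω₀ = 1/√(LC) = 1/√(0.000205 × 1.5e-07) = 180300 rad/s
f₀ = ω₀/(2π) = 28.7 kHz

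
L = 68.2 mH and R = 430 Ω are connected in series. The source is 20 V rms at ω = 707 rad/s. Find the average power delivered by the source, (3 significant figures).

919 mW

X_L = ωL = 48.2 Ω
Z = 430 + j48.2 Ω
|Z| = √(430² + 48.2²) = 433 Ω
∠Z = arctan(48.2/430) = 6.40°
I = V/|Z| = 46.2 mA
P = VI cos φ = 20 × 0.0462 × cos(6.40°) = 919 mW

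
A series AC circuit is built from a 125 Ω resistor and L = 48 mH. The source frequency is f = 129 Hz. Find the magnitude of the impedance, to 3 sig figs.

131 Ω

ω = 2πf = 810.5 rad/s
X_L = ωL = 38.9 Ω
Z = 125 + j38.9 Ω
|Z| = √(125² + 38.9²) = 131 Ω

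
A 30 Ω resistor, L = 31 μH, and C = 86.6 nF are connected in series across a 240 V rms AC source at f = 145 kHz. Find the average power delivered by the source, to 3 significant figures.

ω = 2πf = 911100 rad/s
X_L = ωL = 28.2 Ω
X_C = 1/(ωC) = 12.7 Ω
Net reactance X = X_L − X_C = 15.6 Ω
Z = 30.0 + j15.6 Ω
|Z| = √(30.0² + 15.6²) = 33.8 Ω
∠Z = arctan(15.6/30.0) = 27.4°
I = V/|Z| = 7.10 A
P = VI cos φ = 240 × 7.10 × cos(27.4°) = 1.51 kW

1.51 kW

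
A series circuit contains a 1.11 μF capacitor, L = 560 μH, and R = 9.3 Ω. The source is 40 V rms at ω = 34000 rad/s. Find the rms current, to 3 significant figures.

X_L = ωL = 19.0 Ω
X_C = 1/(ωC) = 26.5 Ω
Net reactance X = X_L − X_C = -7.46 Ω
Z = 9.30 − j7.46 Ω
|Z| = √(9.30² + 7.46²) = 11.9 Ω
I = V/|Z| = 40/11.9 = 3.36 A

3.36 A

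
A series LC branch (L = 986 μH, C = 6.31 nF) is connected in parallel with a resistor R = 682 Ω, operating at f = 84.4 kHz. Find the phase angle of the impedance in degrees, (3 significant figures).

ω = 2πf = 530300 rad/s
X_L = ωL = 523 Ω
X_C = 1/(ωC) = 299 Ω
Branch 1: Z₁ = R = 682 Ω
Branch 2 (series LC): Z₂ = j(X_L − X_C) = j224 Ω
Parallel: Z = Z₁Z₂/(Z₁+Z₂), |Z| = 213 Ω, ∠Z = 71.8°

71.8°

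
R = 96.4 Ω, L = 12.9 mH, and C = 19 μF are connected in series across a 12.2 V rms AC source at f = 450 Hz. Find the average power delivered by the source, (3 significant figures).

ω = 2πf = 2827 rad/s
X_L = ωL = 36.5 Ω
X_C = 1/(ωC) = 18.6 Ω
Net reactance X = X_L − X_C = 17.9 Ω
Z = 96.4 + j17.9 Ω
|Z| = √(96.4² + 17.9²) = 98.0 Ω
∠Z = arctan(17.9/96.4) = 10.5°
I = V/|Z| = 124 mA
P = VI cos φ = 12.2 × 0.124 × cos(10.5°) = 1.49 W

1.49 W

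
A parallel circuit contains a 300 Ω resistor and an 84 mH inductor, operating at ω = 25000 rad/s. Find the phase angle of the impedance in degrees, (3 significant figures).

8.13°

X_L = ωL = 2100 Ω
Parallel: admittances add. Y = 1/R + 1/(jωL)
Y = (0.00333 − j0.000476) S
|Y| = 0.00337 S → |Z| = 1/|Y| = 297 Ω, ∠Z = −∠Y = 8.13°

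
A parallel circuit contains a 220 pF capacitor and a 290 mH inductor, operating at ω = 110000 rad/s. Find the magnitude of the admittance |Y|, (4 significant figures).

7.148 μS

X_L = ωL = 31900 Ω
X_C = 1/(ωC) = 41320 Ω
Parallel: admittances add. Y = 1/(jωL) + jωC
Y = (0 − j7.148e-06) S
|Y| = 7.148e-06 S → |Z| = 1/|Y| = 139900 Ω, ∠Z = −∠Y = 90.00°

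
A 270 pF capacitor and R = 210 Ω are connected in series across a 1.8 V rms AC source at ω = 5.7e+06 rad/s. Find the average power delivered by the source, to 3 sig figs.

1.46 mW

X_C = 1/(ωC) = 650 Ω
Z = 210 − j650 Ω
|Z| = √(210² + 650²) = 683 Ω
∠Z = arctan(-650/210) = -72.1°
I = V/|Z| = 2.64 mA
P = VI cos φ = 1.8 × 0.00264 × cos(-72.1°) = 1.46 mW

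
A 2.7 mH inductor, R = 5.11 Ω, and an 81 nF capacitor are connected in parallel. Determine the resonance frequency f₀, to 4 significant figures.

10.76 kHz

ω₀ = 1/√(LC) = 1/√(0.0027 × 8.1e-08) = 67620 rad/s
f₀ = ω₀/(2π) = 10.76 kHz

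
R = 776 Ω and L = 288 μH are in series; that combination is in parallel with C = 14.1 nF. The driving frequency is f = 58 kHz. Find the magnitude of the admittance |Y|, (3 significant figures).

5.13 mS

ω = 2πf = 364400 rad/s
X_L = ωL = 105 Ω
X_C = 1/(ωC) = 195 Ω
Branch 1 (R+jX_L): Z₁ = 776 + j105 Ω, |Z₁| = 783 Ω
Branch 2 (−jX_C): Z₂ = −j195 Ω
Parallel: Z = Z₁Z₂/(Z₁+Z₂), |Z| = 195 Ω, ∠Z = -75.7°
|Y| = 1/|Z| = 5.13 mS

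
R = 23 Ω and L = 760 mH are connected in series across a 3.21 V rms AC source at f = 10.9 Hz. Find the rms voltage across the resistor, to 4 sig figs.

1.297 V

ω = 2πf = 68.49 rad/s
X_L = ωL = 52.05 Ω
Z = 23.00 + j52.05 Ω
|Z| = √(23.00² + 52.05²) = 56.91 Ω
I = V/|Z| = 56.41 mA
V_R = I·|Z_R| = 0.05641 × 23.00 = 1.297 V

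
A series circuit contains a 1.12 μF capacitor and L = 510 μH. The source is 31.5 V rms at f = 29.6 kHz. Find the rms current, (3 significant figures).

ω = 2πf = 186000 rad/s
X_L = ωL = 94.9 Ω
X_C = 1/(ωC) = 4.80 Ω
Net reactance X = X_L − X_C = 90.1 Ω
Z = j90.1 Ω
|Z| = √(0² + 90.1²) = 90.1 Ω
I = V/|Z| = 31.5/90.1 = 350 mA

350 mA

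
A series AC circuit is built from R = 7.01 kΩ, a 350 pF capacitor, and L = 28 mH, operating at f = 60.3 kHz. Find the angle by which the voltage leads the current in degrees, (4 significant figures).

23.63°

ω = 2πf = 378900 rad/s
X_L = ωL = 10610 Ω
X_C = 1/(ωC) = 7541 Ω
Net reactance X = X_L − X_C = 3067 Ω
Z = 7010 + j3067 Ω
|Z| = √(7010² + 3067²) = 7652 Ω
∠Z = arctan(3067/7010) = 23.63°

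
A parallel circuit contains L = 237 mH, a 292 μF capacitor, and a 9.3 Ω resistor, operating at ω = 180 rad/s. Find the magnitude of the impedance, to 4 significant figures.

X_L = ωL = 42.66 Ω
X_C = 1/(ωC) = 19.03 Ω
Parallel: admittances add. Y = 1/R + 1/(jωL) + jωC
Y = (0.1075 + j0.02912) S
|Y| = 0.1114 S → |Z| = 1/|Y| = 8.977 Ω, ∠Z = −∠Y = -15.15°

8.977 Ω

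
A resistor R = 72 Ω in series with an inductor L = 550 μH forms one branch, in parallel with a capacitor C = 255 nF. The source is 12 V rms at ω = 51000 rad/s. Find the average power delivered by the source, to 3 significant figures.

1.74 W

X_L = ωL = 28.1 Ω
X_C = 1/(ωC) = 76.9 Ω
Branch 1 (R+jX_L): Z₁ = 72.0 + j28.1 Ω, |Z₁| = 77.3 Ω
Branch 2 (−jX_C): Z₂ = −j76.9 Ω
Parallel: Z = Z₁Z₂/(Z₁+Z₂), |Z| = 68.3 Ω, ∠Z = -34.6°
I = V/|Z| = 176 mA
P = VI cos φ = 12 × 0.176 × cos(-34.6°) = 1.74 W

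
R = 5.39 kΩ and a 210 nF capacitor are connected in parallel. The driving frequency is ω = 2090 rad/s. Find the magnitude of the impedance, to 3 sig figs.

2100 Ω

X_C = 1/(ωC) = 2280 Ω
Parallel: admittances add. Y = 1/R + jωC
Y = (0.000186 + j0.000439) S
|Y| = 0.000477 S → |Z| = 1/|Y| = 2100 Ω, ∠Z = −∠Y = -67.1°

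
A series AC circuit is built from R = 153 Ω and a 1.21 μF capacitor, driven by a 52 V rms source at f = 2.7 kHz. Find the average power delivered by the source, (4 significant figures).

ω = 2πf = 16960 rad/s
X_C = 1/(ωC) = 48.72 Ω
Z = 153.0 − j48.72 Ω
|Z| = √(153.0² + 48.72²) = 160.6 Ω
∠Z = arctan(-48.72/153.0) = -17.66°
I = V/|Z| = 323.8 mA
P = VI cos φ = 52 × 0.3238 × cos(-17.66°) = 16.05 W

16.05 W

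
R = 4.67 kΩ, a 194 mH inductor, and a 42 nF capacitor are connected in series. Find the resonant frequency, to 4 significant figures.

ω₀ = 1/√(LC) = 1/√(0.194 × 4.2e-08) = 11080 rad/s
f₀ = ω₀/(2π) = 1.763 kHz

1.763 kHz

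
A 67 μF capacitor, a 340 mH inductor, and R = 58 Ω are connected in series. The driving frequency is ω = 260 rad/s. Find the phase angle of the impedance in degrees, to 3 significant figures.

X_L = ωL = 88.4 Ω
X_C = 1/(ωC) = 57.4 Ω
Net reactance X = X_L − X_C = 31.0 Ω
Z = 58.0 + j31.0 Ω
|Z| = √(58.0² + 31.0²) = 65.8 Ω
∠Z = arctan(31.0/58.0) = 28.1°

28.1°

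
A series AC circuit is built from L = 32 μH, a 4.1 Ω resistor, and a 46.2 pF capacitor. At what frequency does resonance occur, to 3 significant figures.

ω₀ = 1/√(LC) = 1/√(3.2e-05 × 4.62e-11) = 2.601e+07 rad/s
f₀ = ω₀/(2π) = 4.14 MHz

4.14 MHz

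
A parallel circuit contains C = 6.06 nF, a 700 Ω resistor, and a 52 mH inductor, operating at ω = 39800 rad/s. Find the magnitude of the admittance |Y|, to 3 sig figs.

X_L = ωL = 2070 Ω
X_C = 1/(ωC) = 4150 Ω
Parallel: admittances add. Y = 1/R + 1/(jωL) + jωC
Y = (0.00143 − j0.000242) S
|Y| = 0.00145 S → |Z| = 1/|Y| = 690 Ω, ∠Z = −∠Y = 9.61°

1.45 mS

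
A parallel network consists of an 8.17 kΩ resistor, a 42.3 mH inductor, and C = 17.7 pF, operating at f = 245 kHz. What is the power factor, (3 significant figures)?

0.995

ω = 2πf = 1.539e+06 rad/s
X_L = ωL = 65100 Ω
X_C = 1/(ωC) = 36700 Ω
Parallel: admittances add. Y = 1/R + 1/(jωL) + jωC
Y = (0.000122 + j1.19e-05) S
|Y| = 0.000123 S → |Z| = 1/|Y| = 8130 Ω, ∠Z = −∠Y = -5.55°
cos φ = cos(-5.55°) = 0.995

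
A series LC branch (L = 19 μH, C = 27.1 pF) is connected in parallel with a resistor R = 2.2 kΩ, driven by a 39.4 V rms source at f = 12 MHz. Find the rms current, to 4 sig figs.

45.45 mA

ω = 2πf = 7.54e+07 rad/s
X_L = ωL = 1433 Ω
X_C = 1/(ωC) = 489.4 Ω
Branch 1: Z₁ = R = 2200 Ω
Branch 2 (series LC): Z₂ = j(X_L − X_C) = j943.2 Ω
Parallel: Z = Z₁Z₂/(Z₁+Z₂), |Z| = 866.9 Ω, ∠Z = 66.79°
I = V/|Z| = 39.4/866.9 = 45.45 mA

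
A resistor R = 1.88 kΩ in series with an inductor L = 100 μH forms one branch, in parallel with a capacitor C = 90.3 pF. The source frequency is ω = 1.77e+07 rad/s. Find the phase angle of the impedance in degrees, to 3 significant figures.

X_L = ωL = 1770 Ω
X_C = 1/(ωC) = 626 Ω
Branch 1 (R+jX_L): Z₁ = 1880 + j1770 Ω, |Z₁| = 2580 Ω
Branch 2 (−jX_C): Z₂ = −j626 Ω
Parallel: Z = Z₁Z₂/(Z₁+Z₂), |Z| = 734 Ω, ∠Z = -78.1°

-78.1°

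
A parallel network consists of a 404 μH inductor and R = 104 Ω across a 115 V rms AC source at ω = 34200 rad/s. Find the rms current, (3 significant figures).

X_L = ωL = 13.8 Ω
Parallel: admittances add. Y = 1/R + 1/(jωL)
Y = (0.00962 − j0.0724) S
|Y| = 0.0730 S → |Z| = 1/|Y| = 13.7 Ω, ∠Z = −∠Y = 82.4°
I = V/|Z| = 115/13.7 = 8.40 A

8.40 A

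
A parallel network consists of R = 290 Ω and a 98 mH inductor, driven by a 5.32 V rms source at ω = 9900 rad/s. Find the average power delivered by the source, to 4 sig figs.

X_L = ωL = 970.2 Ω
Parallel: admittances add. Y = 1/R + 1/(jωL)
Y = (0.003448 − j0.001031) S
|Y| = 0.003599 S → |Z| = 1/|Y| = 277.9 Ω, ∠Z = −∠Y = 16.64°
I = V/|Z| = 19.15 mA
P = VI cos φ = 5.32 × 0.01915 × cos(16.64°) = 97.59 mW

97.59 mW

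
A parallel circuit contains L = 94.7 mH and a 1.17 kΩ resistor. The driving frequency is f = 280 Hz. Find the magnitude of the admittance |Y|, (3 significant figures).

6.06 mS

ω = 2πf = 1759 rad/s
X_L = ωL = 167 Ω
Parallel: admittances add. Y = 1/R + 1/(jωL)
Y = (0.000855 − j0.00600) S
|Y| = 0.00606 S → |Z| = 1/|Y| = 165 Ω, ∠Z = −∠Y = 81.9°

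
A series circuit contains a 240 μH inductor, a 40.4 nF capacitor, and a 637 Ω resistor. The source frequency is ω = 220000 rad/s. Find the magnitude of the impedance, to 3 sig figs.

X_L = ωL = 52.8 Ω
X_C = 1/(ωC) = 113 Ω
Net reactance X = X_L − X_C = -59.7 Ω
Z = 637 − j59.7 Ω
|Z| = √(637² + 59.7²) = 640 Ω

640 Ω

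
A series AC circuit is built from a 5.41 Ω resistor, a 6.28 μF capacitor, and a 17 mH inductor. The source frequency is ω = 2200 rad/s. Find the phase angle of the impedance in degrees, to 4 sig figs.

-81.21°

X_L = ωL = 37.40 Ω
X_C = 1/(ωC) = 72.38 Ω
Net reactance X = X_L − X_C = -34.98 Ω
Z = 5.410 − j34.98 Ω
|Z| = √(5.410² + 34.98²) = 35.40 Ω
∠Z = arctan(-34.98/5.410) = -81.21°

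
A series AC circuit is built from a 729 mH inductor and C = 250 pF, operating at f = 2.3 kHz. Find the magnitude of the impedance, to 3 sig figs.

266000 Ω

ω = 2πf = 14450 rad/s
X_L = ωL = 10500 Ω
X_C = 1/(ωC) = 277000 Ω
Net reactance X = X_L − X_C = -266000 Ω
Z = − j266000 Ω
|Z| = √(0² + 266000²) = 266000 Ω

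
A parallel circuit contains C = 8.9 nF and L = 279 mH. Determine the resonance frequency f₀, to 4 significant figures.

ω₀ = 1/√(LC) = 1/√(0.279 × 8.9e-09) = 20070 rad/s
f₀ = ω₀/(2π) = 3.194 kHz

3.194 kHz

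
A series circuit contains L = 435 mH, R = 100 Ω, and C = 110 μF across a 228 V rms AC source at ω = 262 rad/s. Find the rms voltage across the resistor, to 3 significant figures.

X_L = ωL = 114 Ω
X_C = 1/(ωC) = 34.7 Ω
Net reactance X = X_L − X_C = 79.3 Ω
Z = 100 + j79.3 Ω
|Z| = √(100² + 79.3²) = 128 Ω
I = V/|Z| = 1.79 A
V_R = I·|Z_R| = 1.79 × 100 = 179 V

179 V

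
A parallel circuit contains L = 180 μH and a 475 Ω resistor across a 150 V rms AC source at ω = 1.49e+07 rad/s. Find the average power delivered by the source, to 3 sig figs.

47.4 W

X_L = ωL = 2680 Ω
Parallel: admittances add. Y = 1/R + 1/(jωL)
Y = (0.00211 − j0.000373) S
|Y| = 0.00214 S → |Z| = 1/|Y| = 468 Ω, ∠Z = −∠Y = 10.0°
I = V/|Z| = 321 mA
P = VI cos φ = 150 × 0.321 × cos(10.0°) = 47.4 W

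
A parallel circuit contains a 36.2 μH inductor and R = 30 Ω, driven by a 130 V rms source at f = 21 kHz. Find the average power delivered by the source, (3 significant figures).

563 W

ω = 2πf = 131900 rad/s
X_L = ωL = 4.78 Ω
Parallel: admittances add. Y = 1/R + 1/(jωL)
Y = (0.0333 − j0.209) S
|Y| = 0.212 S → |Z| = 1/|Y| = 4.72 Ω, ∠Z = −∠Y = 81.0°
I = V/|Z| = 27.6 A
P = VI cos φ = 130 × 27.6 × cos(81.0°) = 563 W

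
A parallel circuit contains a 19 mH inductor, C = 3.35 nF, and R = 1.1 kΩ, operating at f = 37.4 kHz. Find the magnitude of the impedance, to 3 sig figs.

935 Ω

ω = 2πf = 235000 rad/s
X_L = ωL = 4460 Ω
X_C = 1/(ωC) = 1270 Ω
Parallel: admittances add. Y = 1/R + 1/(jωL) + jωC
Y = (0.000909 + j0.000563) S
|Y| = 0.00107 S → |Z| = 1/|Y| = 935 Ω, ∠Z = −∠Y = -31.8°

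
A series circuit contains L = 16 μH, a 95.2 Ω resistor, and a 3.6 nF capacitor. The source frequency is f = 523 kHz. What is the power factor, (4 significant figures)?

ω = 2πf = 3.286e+06 rad/s
X_L = ωL = 52.58 Ω
X_C = 1/(ωC) = 84.53 Ω
Net reactance X = X_L − X_C = -31.95 Ω
Z = 95.20 − j31.95 Ω
|Z| = √(95.20² + 31.95²) = 100.4 Ω
∠Z = arctan(-31.95/95.20) = -18.55°
cos φ = cos(-18.55°) = 0.9480

0.9480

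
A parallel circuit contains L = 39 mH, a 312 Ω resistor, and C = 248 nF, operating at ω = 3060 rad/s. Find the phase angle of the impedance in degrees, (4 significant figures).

X_L = ωL = 119.3 Ω
X_C = 1/(ωC) = 1318 Ω
Parallel: admittances add. Y = 1/R + 1/(jωL) + jωC
Y = (0.003205 − j0.007621) S
|Y| = 0.008267 S → |Z| = 1/|Y| = 121.0 Ω, ∠Z = −∠Y = 67.19°

67.19°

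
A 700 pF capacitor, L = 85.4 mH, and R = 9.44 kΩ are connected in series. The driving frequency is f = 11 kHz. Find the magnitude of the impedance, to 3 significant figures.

ω = 2πf = 69120 rad/s
X_L = ωL = 5900 Ω
X_C = 1/(ωC) = 20700 Ω
Net reactance X = X_L − X_C = -14800 Ω
Z = 9440 − j14800 Ω
|Z| = √(9440² + 14800²) = 17500 Ω

17500 Ω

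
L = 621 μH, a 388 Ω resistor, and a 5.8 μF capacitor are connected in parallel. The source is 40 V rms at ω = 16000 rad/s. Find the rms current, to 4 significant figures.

X_L = ωL = 9.936 Ω
X_C = 1/(ωC) = 10.78 Ω
Parallel: admittances add. Y = 1/R + 1/(jωL) + jωC
Y = (0.002577 − j0.007844) S
|Y| = 0.008257 S → |Z| = 1/|Y| = 121.1 Ω, ∠Z = −∠Y = 71.81°
I = V/|Z| = 40/121.1 = 330.3 mA

330.3 mA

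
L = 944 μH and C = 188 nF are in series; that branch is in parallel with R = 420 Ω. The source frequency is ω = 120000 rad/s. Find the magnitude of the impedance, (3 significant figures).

X_L = ωL = 113 Ω
X_C = 1/(ωC) = 44.3 Ω
Branch 1: Z₁ = R = 420 Ω
Branch 2 (series LC): Z₂ = j(X_L − X_C) = j69.0 Ω
Parallel: Z = Z₁Z₂/(Z₁+Z₂), |Z| = 68.0 Ω, ∠Z = 80.7°

68.0 Ω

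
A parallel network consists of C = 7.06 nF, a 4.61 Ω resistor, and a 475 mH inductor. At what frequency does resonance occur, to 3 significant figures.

2.75 kHz

ω₀ = 1/√(LC) = 1/√(0.475 × 7.06e-09) = 17270 rad/s
f₀ = ω₀/(2π) = 2.75 kHz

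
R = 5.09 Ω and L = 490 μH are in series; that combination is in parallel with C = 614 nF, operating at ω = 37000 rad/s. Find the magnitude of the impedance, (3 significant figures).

X_L = ωL = 18.1 Ω
X_C = 1/(ωC) = 44.0 Ω
Branch 1 (R+jX_L): Z₁ = 5.09 + j18.1 Ω, |Z₁| = 18.8 Ω
Branch 2 (−jX_C): Z₂ = −j44.0 Ω
Parallel: Z = Z₁Z₂/(Z₁+Z₂), |Z| = 31.4 Ω, ∠Z = 63.2°

31.4 Ω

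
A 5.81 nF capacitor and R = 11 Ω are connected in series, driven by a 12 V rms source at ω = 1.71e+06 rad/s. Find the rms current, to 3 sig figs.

119 mA

X_C = 1/(ωC) = 101 Ω
Z = 11.0 − j101 Ω
|Z| = √(11.0² + 101²) = 101 Ω
I = V/|Z| = 12/101 = 119 mA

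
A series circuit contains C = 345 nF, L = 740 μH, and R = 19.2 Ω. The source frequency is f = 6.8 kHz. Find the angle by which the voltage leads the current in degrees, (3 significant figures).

-62.1°

ω = 2πf = 42730 rad/s
X_L = ωL = 31.6 Ω
X_C = 1/(ωC) = 67.8 Ω
Net reactance X = X_L − X_C = -36.2 Ω
Z = 19.2 − j36.2 Ω
|Z| = √(19.2² + 36.2²) = 41.0 Ω
∠Z = arctan(-36.2/19.2) = -62.1°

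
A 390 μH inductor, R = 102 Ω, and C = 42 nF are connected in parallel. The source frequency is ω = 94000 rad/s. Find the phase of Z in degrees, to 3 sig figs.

67.2°

X_L = ωL = 36.7 Ω
X_C = 1/(ωC) = 253 Ω
Parallel: admittances add. Y = 1/R + 1/(jωL) + jωC
Y = (0.00980 − j0.0233) S
|Y| = 0.0253 S → |Z| = 1/|Y| = 39.5 Ω, ∠Z = −∠Y = 67.2°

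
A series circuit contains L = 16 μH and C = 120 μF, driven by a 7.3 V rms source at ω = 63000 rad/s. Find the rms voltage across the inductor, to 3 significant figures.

X_L = ωL = 1.01 Ω
X_C = 1/(ωC) = 0.132 Ω
Net reactance X = X_L − X_C = 0.876 Ω
Z = j0.876 Ω
|Z| = √(0² + 0.876²) = 0.876 Ω
I = V/|Z| = 8.34 A
V_L = I·|Z_L| = 8.34 × 1.01 = 8.40 V

8.40 V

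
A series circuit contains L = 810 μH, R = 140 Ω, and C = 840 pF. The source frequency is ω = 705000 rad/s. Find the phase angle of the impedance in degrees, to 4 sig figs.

X_L = ωL = 571.0 Ω
X_C = 1/(ωC) = 1689 Ω
Net reactance X = X_L − X_C = -1118 Ω
Z = 140.0 − j1118 Ω
|Z| = √(140.0² + 1118²) = 1126 Ω
∠Z = arctan(-1118/140.0) = -82.86°

-82.86°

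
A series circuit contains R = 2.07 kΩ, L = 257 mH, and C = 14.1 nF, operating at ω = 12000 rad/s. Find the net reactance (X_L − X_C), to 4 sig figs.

X_L = ωL = 3084 Ω
X_C = 1/(ωC) = 5910 Ω
X = 3084 − 5910 = -2826 Ω

-2826 Ω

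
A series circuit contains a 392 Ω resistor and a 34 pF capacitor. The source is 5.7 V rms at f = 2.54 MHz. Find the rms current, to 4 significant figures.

3.025 mA

ω = 2πf = 1.596e+07 rad/s
X_C = 1/(ωC) = 1843 Ω
Z = 392.0 − j1843 Ω
|Z| = √(392.0² + 1843²) = 1884 Ω
I = V/|Z| = 5.7/1884 = 3.025 mA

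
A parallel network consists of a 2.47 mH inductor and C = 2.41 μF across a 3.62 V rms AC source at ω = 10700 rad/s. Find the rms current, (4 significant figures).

43.62 mA

X_L = ωL = 26.43 Ω
X_C = 1/(ωC) = 38.78 Ω
Parallel: admittances add. Y = 1/(jωL) + jωC
Y = (0 − j0.01205) S
|Y| = 0.01205 S → |Z| = 1/|Y| = 82.99 Ω, ∠Z = −∠Y = 90.00°
I = V/|Z| = 3.62/82.99 = 43.62 mA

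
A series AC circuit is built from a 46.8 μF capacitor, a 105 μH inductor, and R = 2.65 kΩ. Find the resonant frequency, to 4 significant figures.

2.270 kHz

ω₀ = 1/√(LC) = 1/√(0.000105 × 4.68e-05) = 14270 rad/s
f₀ = ω₀/(2π) = 2.270 kHz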